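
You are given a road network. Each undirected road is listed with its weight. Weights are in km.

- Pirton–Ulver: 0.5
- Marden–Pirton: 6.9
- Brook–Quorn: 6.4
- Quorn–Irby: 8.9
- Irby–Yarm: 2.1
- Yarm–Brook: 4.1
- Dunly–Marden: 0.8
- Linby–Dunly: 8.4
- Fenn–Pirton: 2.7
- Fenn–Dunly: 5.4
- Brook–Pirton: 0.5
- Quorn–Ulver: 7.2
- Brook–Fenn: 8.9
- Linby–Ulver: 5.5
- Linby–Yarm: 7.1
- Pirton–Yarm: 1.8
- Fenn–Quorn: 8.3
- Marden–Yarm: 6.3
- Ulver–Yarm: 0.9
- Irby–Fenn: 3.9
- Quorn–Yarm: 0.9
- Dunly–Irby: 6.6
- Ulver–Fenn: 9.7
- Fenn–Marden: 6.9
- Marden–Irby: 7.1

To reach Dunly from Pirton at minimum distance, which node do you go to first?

Candidate routes:
Pirton - Fenn - Dunly: 2.7+5.4 = 8.1
Pirton - Marden - Dunly: 6.9+0.8 = 7.7
The minimum is 7.7 km via Pirton - Marden - Dunly.
So from Pirton the first move is to Marden.

Marden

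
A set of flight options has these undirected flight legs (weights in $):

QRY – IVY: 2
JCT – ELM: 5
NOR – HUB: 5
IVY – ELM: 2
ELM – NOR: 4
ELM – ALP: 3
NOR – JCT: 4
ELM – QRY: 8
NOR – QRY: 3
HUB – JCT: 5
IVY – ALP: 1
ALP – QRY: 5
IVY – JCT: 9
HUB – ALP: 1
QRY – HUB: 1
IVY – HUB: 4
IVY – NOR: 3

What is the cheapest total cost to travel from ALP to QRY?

Settle nodes by increasing distance from ALP:
ALP: 0
HUB: 1  (via ALP)
IVY: 1  (via ALP)
QRY: 2  (via HUB)
Shortest route: ALP–HUB–QRY = $2.

$2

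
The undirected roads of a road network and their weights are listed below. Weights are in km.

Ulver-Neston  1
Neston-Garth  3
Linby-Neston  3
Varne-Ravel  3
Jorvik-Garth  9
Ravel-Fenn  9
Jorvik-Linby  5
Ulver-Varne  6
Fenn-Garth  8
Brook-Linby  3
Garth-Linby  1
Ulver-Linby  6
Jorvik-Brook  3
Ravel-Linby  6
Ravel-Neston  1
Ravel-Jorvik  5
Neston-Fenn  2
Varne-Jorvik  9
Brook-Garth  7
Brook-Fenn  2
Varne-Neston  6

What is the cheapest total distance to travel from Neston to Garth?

Candidate routes:
Neston - Linby - Garth: 3+1 = 4
Neston - Garth: 3 = 3
The minimum is 3 km via Neston - Garth.

3 km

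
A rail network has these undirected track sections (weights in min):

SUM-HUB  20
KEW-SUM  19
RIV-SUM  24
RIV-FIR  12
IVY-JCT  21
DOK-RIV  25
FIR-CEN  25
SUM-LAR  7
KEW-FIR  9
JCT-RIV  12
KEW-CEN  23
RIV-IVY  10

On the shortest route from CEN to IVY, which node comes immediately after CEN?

FIR

Enumerating some paths:
CEN–FIR–RIV–IVY: 25+12+10 = 47
CEN–KEW–FIR–RIV–IVY: 23+9+12+10 = 54
Cheapest is CEN–FIR–RIV–IVY at 47 min.
So from CEN the first move is to FIR.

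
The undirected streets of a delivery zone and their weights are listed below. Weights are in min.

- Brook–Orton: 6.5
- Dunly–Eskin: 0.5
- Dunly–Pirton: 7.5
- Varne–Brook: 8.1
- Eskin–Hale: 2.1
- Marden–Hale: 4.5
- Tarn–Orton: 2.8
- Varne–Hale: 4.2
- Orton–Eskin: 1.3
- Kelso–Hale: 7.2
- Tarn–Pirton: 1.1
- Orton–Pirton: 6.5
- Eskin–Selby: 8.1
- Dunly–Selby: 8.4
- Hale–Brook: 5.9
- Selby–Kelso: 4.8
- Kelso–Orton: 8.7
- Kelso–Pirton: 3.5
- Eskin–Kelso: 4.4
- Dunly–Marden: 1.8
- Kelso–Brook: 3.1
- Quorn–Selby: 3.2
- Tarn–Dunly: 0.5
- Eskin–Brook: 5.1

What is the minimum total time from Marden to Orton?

Candidate routes:
Marden - Dunly - Eskin - Orton: 1.8+0.5+1.3 = 3.6
Marden - Dunly - Tarn - Orton: 1.8+0.5+2.8 = 5.1
Cheapest is Marden - Dunly - Eskin - Orton at 3.6 min.

3.6 min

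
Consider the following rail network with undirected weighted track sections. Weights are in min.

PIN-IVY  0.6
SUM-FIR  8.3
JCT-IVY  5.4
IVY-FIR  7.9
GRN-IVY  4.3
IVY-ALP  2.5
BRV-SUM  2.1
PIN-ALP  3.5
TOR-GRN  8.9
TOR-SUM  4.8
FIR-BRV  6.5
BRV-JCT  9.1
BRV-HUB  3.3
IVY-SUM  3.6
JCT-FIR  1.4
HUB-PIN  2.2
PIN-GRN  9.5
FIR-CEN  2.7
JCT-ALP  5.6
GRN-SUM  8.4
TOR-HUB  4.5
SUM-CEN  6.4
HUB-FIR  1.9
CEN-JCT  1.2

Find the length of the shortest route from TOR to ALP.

9.8 min

Enumerating some paths:
TOR - SUM - IVY - PIN - ALP: 4.8+3.6+0.6+3.5 = 12.5
TOR - HUB - PIN - IVY - ALP: 4.5+2.2+0.6+2.5 = 9.8
TOR - HUB - PIN - ALP: 4.5+2.2+3.5 = 10.2
TOR - SUM - IVY - ALP: 4.8+3.6+2.5 = 10.9
Cheapest is TOR - HUB - PIN - IVY - ALP at 9.8 min.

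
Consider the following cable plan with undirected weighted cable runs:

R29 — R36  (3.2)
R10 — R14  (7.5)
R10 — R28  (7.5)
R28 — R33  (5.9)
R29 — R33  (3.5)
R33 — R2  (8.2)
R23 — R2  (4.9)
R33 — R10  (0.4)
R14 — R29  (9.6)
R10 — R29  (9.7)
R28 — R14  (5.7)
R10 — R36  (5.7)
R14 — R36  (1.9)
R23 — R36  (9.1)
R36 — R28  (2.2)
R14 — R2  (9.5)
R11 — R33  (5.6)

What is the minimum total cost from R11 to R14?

13.5

Settle nodes by increasing distance from R11:
R11: 0
R33: 5.6  (via R11)
R10: 6  (via R33)
R29: 9.1  (via R33)
R28: 11.5  (via R33)
R36: 11.7  (via R10)
R14: 13.5  (via R10)
Shortest route: R11–R33–R10–R14 = 13.5.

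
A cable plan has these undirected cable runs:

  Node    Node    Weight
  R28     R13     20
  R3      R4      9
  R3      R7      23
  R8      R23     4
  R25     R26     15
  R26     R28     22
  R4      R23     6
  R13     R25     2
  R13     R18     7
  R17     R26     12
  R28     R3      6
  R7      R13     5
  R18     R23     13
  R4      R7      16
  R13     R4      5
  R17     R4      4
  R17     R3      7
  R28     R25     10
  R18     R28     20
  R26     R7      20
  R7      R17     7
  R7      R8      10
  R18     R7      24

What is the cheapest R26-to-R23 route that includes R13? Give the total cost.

28

Shortest R26→R13: R26–R25–R13 = 17
Best R13 to R23: R13–R4–R23 costing 11
Total via R13: 17 + 11 = 28.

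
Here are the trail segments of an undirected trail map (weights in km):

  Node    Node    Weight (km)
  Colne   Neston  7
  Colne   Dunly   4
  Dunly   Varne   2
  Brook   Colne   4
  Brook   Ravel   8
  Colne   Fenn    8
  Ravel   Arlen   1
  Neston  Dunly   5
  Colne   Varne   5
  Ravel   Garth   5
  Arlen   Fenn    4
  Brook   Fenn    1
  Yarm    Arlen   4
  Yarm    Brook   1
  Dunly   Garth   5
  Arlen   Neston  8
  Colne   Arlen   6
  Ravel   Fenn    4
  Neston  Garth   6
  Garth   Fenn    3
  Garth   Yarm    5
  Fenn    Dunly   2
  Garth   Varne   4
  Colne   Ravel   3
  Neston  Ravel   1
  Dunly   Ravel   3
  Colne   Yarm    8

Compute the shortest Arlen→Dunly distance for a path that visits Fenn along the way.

Best Arlen to Fenn: Arlen–Fenn costing 4
Best Fenn to Dunly: Fenn–Dunly costing 2
Total via Fenn: 4 + 2 = 6 km.

6 km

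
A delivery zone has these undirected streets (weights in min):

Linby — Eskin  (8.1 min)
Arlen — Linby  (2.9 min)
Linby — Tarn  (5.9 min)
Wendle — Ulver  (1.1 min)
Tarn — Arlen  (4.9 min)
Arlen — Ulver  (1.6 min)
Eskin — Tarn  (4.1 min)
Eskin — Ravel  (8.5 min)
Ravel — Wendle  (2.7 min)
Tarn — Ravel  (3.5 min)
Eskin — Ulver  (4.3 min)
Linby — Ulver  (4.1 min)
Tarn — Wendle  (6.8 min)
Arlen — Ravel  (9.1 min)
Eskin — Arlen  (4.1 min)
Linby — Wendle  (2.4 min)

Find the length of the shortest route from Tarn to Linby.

5.9 min

Enumerating some paths:
Tarn → Arlen → Linby: 4.9+2.9 = 7.8
Tarn → Ravel → Wendle → Linby: 3.5+2.7+2.4 = 8.6
Tarn → Linby: 5.9 = 5.9
The minimum is 5.9 min via Tarn → Linby.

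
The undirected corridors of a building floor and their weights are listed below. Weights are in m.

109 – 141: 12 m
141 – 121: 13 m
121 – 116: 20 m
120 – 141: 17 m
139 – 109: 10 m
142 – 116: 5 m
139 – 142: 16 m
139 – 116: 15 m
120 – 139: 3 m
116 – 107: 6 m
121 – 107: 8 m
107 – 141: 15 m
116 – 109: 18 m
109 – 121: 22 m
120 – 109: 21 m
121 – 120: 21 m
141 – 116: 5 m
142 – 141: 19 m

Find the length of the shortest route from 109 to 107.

Enumerating some paths:
109 → 121 → 107: 22+8 = 30
109 → 116 → 107: 18+6 = 24
109 → 141 → 116 → 107: 12+5+6 = 23
109 → 141 → 107: 12+15 = 27
Cheapest is 109 → 141 → 116 → 107 at 23 m.

23 m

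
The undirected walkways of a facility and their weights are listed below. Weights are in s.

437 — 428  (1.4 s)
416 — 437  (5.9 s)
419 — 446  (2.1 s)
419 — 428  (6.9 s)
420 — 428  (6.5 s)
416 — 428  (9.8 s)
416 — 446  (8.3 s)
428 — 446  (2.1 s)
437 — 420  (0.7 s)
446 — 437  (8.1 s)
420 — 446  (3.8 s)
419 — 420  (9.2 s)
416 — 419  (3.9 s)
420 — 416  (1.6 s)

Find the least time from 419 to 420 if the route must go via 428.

Shortest 419→428: 419 → 446 → 428 = 4.2
Best 428 to 420: 428 → 437 → 420 costing 2.1
Total via 428: 4.2 + 2.1 = 6.3 s.

6.3 s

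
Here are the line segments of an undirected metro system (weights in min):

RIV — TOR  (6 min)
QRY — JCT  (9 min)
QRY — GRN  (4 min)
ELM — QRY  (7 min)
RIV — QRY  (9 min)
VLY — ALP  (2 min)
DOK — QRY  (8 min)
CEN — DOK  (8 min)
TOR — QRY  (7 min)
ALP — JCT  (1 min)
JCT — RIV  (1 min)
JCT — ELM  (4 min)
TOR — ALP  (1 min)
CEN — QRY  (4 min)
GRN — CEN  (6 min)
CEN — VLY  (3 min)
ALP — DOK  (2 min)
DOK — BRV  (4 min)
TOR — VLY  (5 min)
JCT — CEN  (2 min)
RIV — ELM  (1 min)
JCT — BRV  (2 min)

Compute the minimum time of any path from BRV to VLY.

Candidate routes:
BRV - JCT - ALP - VLY: 2+1+2 = 5
BRV - JCT - CEN - VLY: 2+2+3 = 7
Cheapest is BRV - JCT - ALP - VLY at 5 min.

5 min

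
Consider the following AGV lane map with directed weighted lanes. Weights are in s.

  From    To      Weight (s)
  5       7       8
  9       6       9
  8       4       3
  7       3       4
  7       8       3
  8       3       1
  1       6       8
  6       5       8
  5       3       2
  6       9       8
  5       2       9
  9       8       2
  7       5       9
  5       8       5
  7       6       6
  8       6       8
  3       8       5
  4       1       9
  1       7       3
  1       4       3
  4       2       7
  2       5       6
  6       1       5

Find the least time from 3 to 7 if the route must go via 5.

29 s

Best 3 to 5: 3–8–6–5 costing 21
Shortest 5→7: 5–7 = 8
Total via 5: 21 + 8 = 29 s.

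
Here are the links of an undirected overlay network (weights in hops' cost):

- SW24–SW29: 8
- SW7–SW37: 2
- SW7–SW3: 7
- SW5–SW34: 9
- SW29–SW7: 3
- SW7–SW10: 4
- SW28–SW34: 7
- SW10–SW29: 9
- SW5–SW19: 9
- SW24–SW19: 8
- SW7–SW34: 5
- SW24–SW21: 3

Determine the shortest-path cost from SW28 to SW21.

26 hops' cost

Compare a few routes:
SW28–SW34–SW7–SW29–SW24–SW21: 7+5+3+8+3 = 26
SW28–SW34–SW5–SW19–SW24–SW21: 7+9+9+8+3 = 36
SW28–SW34–SW7–SW10–SW29–SW24–SW21: 7+5+4+9+8+3 = 36
Cheapest is SW28–SW34–SW7–SW29–SW24–SW21 at 26 hops' cost.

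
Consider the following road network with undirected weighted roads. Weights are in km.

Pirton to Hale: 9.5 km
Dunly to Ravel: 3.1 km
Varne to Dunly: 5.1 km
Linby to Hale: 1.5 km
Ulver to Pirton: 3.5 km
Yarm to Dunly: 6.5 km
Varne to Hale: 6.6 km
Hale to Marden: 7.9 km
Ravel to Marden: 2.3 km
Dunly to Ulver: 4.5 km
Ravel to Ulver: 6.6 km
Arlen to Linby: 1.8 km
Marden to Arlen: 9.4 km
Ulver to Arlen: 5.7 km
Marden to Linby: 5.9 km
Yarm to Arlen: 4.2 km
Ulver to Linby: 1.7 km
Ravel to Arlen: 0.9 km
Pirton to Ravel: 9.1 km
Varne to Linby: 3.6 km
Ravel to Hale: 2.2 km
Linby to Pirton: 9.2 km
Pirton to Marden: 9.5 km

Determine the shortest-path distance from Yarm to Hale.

7.3 km

Running Dijkstra from Yarm:
Yarm: 0
Arlen: 4.2  (via Yarm)
Ravel: 5.1  (via Arlen)
Linby: 6  (via Arlen)
Dunly: 6.5  (via Yarm)
Hale: 7.3  (via Ravel)
Shortest route: Yarm → Arlen → Ravel → Hale = 7.3 km.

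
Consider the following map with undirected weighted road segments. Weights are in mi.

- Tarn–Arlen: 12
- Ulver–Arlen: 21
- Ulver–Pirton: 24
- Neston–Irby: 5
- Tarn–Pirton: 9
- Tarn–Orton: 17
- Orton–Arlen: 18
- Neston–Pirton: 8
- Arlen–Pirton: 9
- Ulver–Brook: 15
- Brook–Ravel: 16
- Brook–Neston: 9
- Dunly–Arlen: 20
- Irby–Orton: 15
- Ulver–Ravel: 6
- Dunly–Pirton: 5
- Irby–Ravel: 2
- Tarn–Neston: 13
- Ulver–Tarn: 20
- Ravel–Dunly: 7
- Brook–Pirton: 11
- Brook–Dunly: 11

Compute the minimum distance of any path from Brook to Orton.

29 mi

Enumerating some paths:
Brook → Dunly → Ravel → Irby → Orton: 11+7+2+15 = 35
Brook → Neston → Irby → Orton: 9+5+15 = 29
Brook → Ravel → Irby → Orton: 16+2+15 = 33
Cheapest is Brook → Neston → Irby → Orton at 29 mi.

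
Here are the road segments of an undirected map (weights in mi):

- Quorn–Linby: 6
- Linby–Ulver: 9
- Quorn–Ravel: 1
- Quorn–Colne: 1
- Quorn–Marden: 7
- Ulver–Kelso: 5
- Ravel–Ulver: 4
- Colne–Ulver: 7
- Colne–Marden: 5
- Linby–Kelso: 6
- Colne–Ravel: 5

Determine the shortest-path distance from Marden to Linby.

Running Dijkstra from Marden:
Marden: 0
Colne: 5  (via Marden)
Quorn: 6  (via Colne)
Ravel: 7  (via Quorn)
Ulver: 11  (via Ravel)
Linby: 12  (via Quorn)
Shortest route: Marden → Colne → Quorn → Linby = 12 mi.

12 mi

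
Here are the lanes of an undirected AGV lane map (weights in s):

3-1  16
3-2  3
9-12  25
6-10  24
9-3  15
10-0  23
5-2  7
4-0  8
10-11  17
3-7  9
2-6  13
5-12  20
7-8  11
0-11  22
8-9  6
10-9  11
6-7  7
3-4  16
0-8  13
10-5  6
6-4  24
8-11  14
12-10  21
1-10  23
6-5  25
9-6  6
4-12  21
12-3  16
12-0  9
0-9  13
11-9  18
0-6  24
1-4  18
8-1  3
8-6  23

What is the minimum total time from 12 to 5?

Candidate routes:
12 → 5: 20 = 20
12 → 10 → 5: 21+6 = 27
12 → 3 → 2 → 5: 16+3+7 = 26
The minimum is 20 s via 12 → 5.

20 s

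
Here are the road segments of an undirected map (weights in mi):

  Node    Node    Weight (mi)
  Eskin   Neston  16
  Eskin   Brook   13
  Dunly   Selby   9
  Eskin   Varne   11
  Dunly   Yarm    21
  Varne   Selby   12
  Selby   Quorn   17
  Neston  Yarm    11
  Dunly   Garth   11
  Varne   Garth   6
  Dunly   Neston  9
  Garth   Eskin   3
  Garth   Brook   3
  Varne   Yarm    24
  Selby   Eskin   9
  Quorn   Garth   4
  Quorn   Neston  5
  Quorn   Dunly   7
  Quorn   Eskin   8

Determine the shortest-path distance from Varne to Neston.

Running Dijkstra from Varne:
Varne: 0
Garth: 6  (via Varne)
Brook: 9  (via Garth)
Eskin: 9  (via Garth)
Quorn: 10  (via Garth)
Selby: 12  (via Varne)
Neston: 15  (via Quorn)
Shortest route: Varne–Garth–Quorn–Neston = 15 mi.

15 mi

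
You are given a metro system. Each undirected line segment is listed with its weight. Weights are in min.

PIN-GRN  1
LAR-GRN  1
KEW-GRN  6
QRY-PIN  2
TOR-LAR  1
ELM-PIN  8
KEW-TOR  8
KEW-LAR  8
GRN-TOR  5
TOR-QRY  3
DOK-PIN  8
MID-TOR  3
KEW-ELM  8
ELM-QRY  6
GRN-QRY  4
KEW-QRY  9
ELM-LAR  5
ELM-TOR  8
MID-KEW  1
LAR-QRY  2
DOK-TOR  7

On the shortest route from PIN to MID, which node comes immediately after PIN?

Candidate routes:
PIN - GRN - KEW - MID: 1+6+1 = 8
PIN - GRN - LAR - TOR - MID: 1+1+1+3 = 6
Cheapest is PIN - GRN - LAR - TOR - MID at 6 min.
So from PIN the first move is to GRN.

GRN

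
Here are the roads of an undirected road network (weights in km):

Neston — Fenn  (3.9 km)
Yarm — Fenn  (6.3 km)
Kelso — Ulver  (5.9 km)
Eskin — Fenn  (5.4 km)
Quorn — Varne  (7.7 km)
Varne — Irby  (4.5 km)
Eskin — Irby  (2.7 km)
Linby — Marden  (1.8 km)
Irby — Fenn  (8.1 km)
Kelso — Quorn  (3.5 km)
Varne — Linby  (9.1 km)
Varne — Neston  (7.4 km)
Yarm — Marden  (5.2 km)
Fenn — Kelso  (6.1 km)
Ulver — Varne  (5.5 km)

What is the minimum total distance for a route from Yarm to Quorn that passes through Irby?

Shortest Yarm→Irby: Yarm → Fenn → Irby = 14.4
Shortest Irby→Quorn: Irby → Varne → Quorn = 12.2
Total via Irby: 14.4 + 12.2 = 26.6 km.

26.6 km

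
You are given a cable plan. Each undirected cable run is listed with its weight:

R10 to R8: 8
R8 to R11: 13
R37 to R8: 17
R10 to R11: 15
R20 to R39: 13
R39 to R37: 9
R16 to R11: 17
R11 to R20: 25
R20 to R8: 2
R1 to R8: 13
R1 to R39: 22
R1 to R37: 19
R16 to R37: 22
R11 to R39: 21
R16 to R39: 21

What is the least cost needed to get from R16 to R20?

32

Running Dijkstra from R16:
R16: 0
R11: 17  (via R16)
R39: 21  (via R16)
R37: 22  (via R16)
R8: 30  (via R11)
R10: 32  (via R11)
R20: 32  (via R8)
Shortest route: R16 → R11 → R8 → R20 = 32.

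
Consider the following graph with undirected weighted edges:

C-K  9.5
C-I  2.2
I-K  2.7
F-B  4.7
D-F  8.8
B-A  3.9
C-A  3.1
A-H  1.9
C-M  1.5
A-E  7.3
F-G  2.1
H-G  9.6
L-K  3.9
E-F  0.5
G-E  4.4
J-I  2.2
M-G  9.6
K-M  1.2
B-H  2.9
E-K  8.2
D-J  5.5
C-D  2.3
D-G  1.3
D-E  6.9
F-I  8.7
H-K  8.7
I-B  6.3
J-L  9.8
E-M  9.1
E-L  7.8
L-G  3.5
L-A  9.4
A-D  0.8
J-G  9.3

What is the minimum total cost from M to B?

8.5

Running Dijkstra from M:
M: 0
K: 1.2  (via M)
C: 1.5  (via M)
I: 3.7  (via C)
D: 3.8  (via C)
A: 4.6  (via C)
G: 5.1  (via D)
L: 5.1  (via K)
J: 5.9  (via I)
H: 6.5  (via A)
F: 7.2  (via G)
E: 7.7  (via F)
B: 8.5  (via A)
Shortest route: M–C–A–B = 8.5.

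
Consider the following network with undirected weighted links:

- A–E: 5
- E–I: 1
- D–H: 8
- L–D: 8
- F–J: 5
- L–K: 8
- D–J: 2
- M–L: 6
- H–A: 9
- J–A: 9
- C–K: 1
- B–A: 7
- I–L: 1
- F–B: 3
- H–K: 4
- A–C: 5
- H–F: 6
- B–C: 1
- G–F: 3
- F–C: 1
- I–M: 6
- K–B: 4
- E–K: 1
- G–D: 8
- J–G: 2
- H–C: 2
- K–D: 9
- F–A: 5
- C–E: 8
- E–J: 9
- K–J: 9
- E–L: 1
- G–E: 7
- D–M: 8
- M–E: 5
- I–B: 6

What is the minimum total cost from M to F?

8

Shortest distances from M:
M: 0
E: 5  (via M)
I: 6  (via M)
K: 6  (via E)
L: 6  (via M)
C: 7  (via K)
B: 8  (via C)
D: 8  (via M)
F: 8  (via C)
Shortest route: M–E–K–C–F = 8.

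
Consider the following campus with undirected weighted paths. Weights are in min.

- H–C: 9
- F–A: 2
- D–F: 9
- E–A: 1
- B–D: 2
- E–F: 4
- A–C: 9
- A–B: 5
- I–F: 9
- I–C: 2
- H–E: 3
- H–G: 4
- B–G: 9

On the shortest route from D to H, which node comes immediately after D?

B

Compare a few routes:
D–F–A–E–H: 9+2+1+3 = 15
D–F–E–H: 9+4+3 = 16
D–B–G–H: 2+9+4 = 15
D–B–A–E–H: 2+5+1+3 = 11
The minimum is 11 min via D–B–A–E–H.
So from D the first move is to B.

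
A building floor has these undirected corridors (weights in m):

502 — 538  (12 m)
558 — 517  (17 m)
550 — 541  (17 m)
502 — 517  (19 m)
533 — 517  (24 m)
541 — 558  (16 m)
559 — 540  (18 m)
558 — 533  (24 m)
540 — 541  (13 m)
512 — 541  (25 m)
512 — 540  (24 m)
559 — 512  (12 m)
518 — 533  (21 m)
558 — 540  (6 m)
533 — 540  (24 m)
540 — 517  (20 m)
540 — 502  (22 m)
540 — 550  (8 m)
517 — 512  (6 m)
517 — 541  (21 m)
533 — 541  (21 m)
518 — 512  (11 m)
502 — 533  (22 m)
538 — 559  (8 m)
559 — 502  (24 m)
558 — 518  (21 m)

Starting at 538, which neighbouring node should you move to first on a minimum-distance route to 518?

Candidate routes:
538–559–512–518: 8+12+11 = 31
538–502–517–512–518: 12+19+6+11 = 48
The minimum is 31 m via 538–559–512–518.
So from 538 the first move is to 559.

559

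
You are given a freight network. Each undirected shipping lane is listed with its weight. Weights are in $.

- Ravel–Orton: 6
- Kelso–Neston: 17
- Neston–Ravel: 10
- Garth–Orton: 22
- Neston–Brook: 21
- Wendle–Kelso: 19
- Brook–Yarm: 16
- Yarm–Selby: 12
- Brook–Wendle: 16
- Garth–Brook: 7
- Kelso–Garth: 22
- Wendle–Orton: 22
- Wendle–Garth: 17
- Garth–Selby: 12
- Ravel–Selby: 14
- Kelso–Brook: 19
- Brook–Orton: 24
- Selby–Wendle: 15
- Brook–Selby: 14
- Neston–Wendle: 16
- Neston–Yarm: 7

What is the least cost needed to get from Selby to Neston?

Candidate routes:
Selby–Ravel–Neston: 14+10 = 24
Selby–Yarm–Neston: 12+7 = 19
Cheapest is Selby–Yarm–Neston at $19.

$19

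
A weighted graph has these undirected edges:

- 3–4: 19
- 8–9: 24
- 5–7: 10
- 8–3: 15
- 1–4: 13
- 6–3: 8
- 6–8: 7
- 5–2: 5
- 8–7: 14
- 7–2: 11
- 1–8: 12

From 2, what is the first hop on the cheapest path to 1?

7

Compare a few routes:
2 - 7 - 8 - 1: 11+14+12 = 37
2 - 7 - 8 - 6 - 3 - 4 - 1: 11+14+7+8+19+13 = 72
2 - 5 - 7 - 8 - 1: 5+10+14+12 = 41
The minimum is 37 via 2 - 7 - 8 - 1.
So from 2 the first move is to 7.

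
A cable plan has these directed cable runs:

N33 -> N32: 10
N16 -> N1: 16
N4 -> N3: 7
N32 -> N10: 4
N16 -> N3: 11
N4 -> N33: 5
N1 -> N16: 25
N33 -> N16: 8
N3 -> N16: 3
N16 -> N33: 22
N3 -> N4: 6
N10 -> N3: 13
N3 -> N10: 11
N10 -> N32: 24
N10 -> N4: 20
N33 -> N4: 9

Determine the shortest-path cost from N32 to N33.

28

Running Dijkstra from N32:
N32: 0
N10: 4  (via N32)
N3: 17  (via N10)
N16: 20  (via N3)
N4: 23  (via N3)
N33: 28  (via N4)
Shortest route: N32–N10–N3–N4–N33 = 28.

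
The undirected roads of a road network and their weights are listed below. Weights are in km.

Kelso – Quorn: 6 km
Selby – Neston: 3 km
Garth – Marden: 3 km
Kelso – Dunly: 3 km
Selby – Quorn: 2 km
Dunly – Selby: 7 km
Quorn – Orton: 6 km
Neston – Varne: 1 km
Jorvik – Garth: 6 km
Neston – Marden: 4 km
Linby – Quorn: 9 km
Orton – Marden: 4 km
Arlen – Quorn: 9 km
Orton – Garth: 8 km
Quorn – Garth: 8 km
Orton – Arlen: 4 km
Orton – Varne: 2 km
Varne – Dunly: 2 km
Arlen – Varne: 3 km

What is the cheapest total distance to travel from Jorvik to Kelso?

19 km

Enumerating some paths:
Jorvik → Garth → Marden → Neston → Varne → Dunly → Kelso: 6+3+4+1+2+3 = 19
Jorvik → Garth → Quorn → Kelso: 6+8+6 = 20
Jorvik → Garth → Marden → Orton → Varne → Dunly → Kelso: 6+3+4+2+2+3 = 20
Cheapest is Jorvik → Garth → Marden → Neston → Varne → Dunly → Kelso at 19 km.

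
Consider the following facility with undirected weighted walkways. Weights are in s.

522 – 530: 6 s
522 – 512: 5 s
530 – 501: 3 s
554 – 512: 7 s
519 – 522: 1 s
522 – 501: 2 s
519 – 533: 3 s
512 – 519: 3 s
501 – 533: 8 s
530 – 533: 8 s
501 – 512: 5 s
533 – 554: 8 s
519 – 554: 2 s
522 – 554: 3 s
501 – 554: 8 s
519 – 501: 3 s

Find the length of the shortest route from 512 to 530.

Candidate routes:
512 → 519 → 522 → 501 → 530: 3+1+2+3 = 9
512 → 519 → 501 → 530: 3+3+3 = 9
512 → 519 → 522 → 530: 3+1+6 = 10
512 → 501 → 530: 5+3 = 8
The minimum is 8 s via 512 → 501 → 530.

8 s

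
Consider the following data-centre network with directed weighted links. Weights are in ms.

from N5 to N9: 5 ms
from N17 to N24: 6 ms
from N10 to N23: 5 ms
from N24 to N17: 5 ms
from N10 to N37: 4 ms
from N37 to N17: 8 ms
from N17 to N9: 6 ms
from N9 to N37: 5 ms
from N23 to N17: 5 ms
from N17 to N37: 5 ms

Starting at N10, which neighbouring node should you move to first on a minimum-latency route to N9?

N23

Candidate routes:
N10–N37–N17–N9: 4+8+6 = 18
N10–N23–N17–N9: 5+5+6 = 16
Cheapest is N10–N23–N17–N9 at 16 ms.
So from N10 the first move is to N23.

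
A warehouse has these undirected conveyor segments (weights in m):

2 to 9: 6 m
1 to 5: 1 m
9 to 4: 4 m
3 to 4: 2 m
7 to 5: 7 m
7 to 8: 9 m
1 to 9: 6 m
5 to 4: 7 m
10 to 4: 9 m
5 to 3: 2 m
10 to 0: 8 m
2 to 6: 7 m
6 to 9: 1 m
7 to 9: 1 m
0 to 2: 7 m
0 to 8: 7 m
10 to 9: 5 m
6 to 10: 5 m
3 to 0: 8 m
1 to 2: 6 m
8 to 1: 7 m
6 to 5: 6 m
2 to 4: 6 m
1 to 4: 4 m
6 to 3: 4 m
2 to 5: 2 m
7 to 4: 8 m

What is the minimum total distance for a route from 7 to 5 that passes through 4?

Shortest 7→4: 7–9–4 = 5
Best 4 to 5: 4–3–5 costing 4
Total via 4: 5 + 4 = 9 m.

9 m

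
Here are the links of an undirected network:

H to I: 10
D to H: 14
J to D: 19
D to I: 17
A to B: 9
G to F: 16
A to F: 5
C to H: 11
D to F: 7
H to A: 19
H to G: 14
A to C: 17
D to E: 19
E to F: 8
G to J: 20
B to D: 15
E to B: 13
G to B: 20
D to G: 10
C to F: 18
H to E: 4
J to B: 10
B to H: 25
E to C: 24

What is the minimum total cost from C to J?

36

Shortest distances from C:
C: 0
H: 11  (via C)
E: 15  (via H)
A: 17  (via C)
F: 18  (via C)
I: 21  (via H)
D: 25  (via H)
G: 25  (via H)
B: 26  (via A)
J: 36  (via B)
Shortest route: C → A → B → J = 36.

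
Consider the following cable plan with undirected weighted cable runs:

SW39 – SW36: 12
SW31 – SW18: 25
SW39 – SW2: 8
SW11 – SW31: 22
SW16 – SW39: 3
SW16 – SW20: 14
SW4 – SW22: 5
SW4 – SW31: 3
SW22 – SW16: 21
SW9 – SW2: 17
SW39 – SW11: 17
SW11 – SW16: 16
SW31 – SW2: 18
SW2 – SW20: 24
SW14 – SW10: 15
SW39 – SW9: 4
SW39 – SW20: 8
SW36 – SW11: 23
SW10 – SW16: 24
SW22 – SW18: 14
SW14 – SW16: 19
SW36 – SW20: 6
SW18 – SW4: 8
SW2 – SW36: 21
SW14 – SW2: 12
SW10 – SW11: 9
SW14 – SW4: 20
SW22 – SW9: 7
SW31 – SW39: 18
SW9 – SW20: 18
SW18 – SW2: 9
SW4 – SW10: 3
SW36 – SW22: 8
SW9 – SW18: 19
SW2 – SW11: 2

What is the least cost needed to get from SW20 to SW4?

19

Settle nodes by increasing distance from SW20:
SW20: 0
SW36: 6  (via SW20)
SW39: 8  (via SW20)
SW16: 11  (via SW39)
SW9: 12  (via SW39)
SW22: 14  (via SW36)
SW2: 16  (via SW39)
SW11: 18  (via SW2)
SW4: 19  (via SW22)
Shortest route: SW20 → SW36 → SW22 → SW4 = 19.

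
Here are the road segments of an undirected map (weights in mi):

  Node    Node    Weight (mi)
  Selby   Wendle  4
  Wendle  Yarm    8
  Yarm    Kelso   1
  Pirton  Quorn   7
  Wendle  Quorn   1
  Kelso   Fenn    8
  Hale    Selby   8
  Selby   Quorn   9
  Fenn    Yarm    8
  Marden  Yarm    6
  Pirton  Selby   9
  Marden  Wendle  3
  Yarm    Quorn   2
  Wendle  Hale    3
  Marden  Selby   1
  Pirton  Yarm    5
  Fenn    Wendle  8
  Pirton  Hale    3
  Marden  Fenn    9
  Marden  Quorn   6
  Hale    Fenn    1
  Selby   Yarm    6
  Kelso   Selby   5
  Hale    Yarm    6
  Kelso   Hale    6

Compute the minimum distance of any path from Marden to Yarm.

6 mi

Enumerating some paths:
Marden–Selby–Kelso–Yarm: 1+5+1 = 7
Marden–Selby–Yarm: 1+6 = 7
Marden–Selby–Wendle–Quorn–Yarm: 1+4+1+2 = 8
Marden–Yarm: 6 = 6
Cheapest is Marden–Yarm at 6 mi.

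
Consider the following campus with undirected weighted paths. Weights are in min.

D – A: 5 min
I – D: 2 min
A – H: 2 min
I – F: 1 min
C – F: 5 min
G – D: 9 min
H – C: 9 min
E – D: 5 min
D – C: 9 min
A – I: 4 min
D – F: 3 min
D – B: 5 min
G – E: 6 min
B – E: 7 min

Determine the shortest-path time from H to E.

12 min

Compare a few routes:
H–A–I–D–E: 2+4+2+5 = 13
H–A–I–F–D–E: 2+4+1+3+5 = 15
H–A–D–E: 2+5+5 = 12
The minimum is 12 min via H–A–D–E.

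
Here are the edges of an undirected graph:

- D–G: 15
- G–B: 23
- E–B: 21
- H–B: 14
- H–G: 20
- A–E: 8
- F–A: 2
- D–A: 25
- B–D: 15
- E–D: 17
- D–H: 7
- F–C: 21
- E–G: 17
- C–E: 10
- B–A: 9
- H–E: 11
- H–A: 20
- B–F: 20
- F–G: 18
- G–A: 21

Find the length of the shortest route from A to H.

Enumerating some paths:
A–E–H: 8+11 = 19
A–H: 20 = 20
A–B–D–H: 9+15+7 = 31
A–B–H: 9+14 = 23
Cheapest is A–E–H at 19.

19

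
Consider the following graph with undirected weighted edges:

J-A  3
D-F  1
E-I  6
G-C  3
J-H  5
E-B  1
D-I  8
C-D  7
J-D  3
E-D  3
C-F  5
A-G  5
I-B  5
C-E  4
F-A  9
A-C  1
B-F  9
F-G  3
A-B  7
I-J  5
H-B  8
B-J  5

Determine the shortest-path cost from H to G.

Running Dijkstra from H:
H: 0
J: 5  (via H)
A: 8  (via J)
B: 8  (via H)
D: 8  (via J)
C: 9  (via A)
E: 9  (via B)
F: 9  (via D)
I: 10  (via J)
G: 12  (via C)
Shortest route: H → J → A → C → G = 12.

12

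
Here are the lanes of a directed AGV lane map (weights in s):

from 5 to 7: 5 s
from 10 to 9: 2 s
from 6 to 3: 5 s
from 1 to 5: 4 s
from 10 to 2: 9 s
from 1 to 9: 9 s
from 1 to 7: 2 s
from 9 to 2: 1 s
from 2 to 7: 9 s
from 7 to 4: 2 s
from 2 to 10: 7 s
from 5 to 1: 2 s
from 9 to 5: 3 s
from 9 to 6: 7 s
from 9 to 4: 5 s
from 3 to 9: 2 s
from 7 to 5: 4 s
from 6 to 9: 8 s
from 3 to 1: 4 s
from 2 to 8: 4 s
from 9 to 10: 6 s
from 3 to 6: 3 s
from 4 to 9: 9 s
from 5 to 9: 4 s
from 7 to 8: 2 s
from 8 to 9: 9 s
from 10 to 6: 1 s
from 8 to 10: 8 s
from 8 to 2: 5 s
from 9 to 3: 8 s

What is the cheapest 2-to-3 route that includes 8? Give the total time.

Best 2 to 8: 2–8 costing 4
Best 8 to 3: 8–10–6–3 costing 14
Total via 8: 4 + 14 = 18 s.

18 s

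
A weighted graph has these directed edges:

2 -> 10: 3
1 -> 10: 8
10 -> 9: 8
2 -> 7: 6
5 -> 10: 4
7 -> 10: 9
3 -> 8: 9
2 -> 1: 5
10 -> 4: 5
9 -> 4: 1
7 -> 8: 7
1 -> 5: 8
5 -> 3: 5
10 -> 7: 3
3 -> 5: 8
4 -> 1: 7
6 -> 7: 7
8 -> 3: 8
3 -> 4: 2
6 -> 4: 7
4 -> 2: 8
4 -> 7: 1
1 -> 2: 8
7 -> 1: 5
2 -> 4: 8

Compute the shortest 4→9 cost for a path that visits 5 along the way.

26

Best 4 to 5: 4–7–1–5 costing 14
Shortest 5→9: 5–10–9 = 12
Total via 5: 14 + 12 = 26.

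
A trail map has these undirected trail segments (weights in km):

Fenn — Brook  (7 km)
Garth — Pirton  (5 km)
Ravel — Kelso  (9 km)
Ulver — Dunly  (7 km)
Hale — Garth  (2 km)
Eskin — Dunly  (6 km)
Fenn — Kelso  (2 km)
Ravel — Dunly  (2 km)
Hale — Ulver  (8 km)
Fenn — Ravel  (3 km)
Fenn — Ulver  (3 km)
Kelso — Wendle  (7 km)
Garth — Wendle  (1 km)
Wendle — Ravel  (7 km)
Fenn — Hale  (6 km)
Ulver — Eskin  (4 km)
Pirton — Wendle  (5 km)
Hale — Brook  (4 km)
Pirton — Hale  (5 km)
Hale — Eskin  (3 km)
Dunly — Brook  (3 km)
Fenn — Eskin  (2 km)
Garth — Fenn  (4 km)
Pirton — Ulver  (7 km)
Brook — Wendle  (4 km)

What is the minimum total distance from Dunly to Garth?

8 km

Settle nodes by increasing distance from Dunly:
Dunly: 0
Ravel: 2  (via Dunly)
Brook: 3  (via Dunly)
Fenn: 5  (via Ravel)
Eskin: 6  (via Dunly)
Ulver: 7  (via Dunly)
Wendle: 7  (via Brook)
Kelso: 7  (via Fenn)
Hale: 7  (via Brook)
Garth: 8  (via Wendle)
Shortest route: Dunly → Brook → Wendle → Garth = 8 km.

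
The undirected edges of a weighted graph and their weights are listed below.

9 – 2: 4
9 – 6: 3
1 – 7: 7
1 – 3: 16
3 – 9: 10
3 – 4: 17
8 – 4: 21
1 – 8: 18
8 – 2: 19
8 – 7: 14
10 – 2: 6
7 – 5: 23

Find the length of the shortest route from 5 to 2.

Shortest distances from 5:
5: 0
7: 23  (via 5)
1: 30  (via 7)
8: 37  (via 7)
3: 46  (via 1)
2: 56  (via 8)
Shortest route: 5 → 7 → 8 → 2 = 56.

56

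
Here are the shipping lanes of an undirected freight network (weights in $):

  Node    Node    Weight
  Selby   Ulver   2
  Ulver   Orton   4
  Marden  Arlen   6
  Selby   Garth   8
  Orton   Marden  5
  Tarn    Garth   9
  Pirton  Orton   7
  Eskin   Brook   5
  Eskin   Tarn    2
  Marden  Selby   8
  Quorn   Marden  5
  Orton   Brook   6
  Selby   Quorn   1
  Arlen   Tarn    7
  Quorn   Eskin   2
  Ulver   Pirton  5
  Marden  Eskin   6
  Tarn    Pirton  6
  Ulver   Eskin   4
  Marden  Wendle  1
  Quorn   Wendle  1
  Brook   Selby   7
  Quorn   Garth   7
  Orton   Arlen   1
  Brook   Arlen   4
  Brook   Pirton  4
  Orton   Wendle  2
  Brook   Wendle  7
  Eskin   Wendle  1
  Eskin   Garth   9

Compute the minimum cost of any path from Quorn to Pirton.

Compare a few routes:
Quorn–Selby–Ulver–Pirton: 1+2+5 = 8
Quorn–Wendle–Orton–Pirton: 1+2+7 = 10
Quorn–Eskin–Tarn–Pirton: 2+2+6 = 10
Cheapest is Quorn–Selby–Ulver–Pirton at $8.

$8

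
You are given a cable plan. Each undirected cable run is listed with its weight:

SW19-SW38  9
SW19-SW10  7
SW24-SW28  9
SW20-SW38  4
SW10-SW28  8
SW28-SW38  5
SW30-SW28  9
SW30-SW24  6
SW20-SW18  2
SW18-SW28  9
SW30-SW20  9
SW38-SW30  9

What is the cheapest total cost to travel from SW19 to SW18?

Shortest distances from SW19:
SW19: 0
SW10: 7  (via SW19)
SW38: 9  (via SW19)
SW20: 13  (via SW38)
SW28: 14  (via SW38)
SW18: 15  (via SW20)
Shortest route: SW19–SW38–SW20–SW18 = 15.

15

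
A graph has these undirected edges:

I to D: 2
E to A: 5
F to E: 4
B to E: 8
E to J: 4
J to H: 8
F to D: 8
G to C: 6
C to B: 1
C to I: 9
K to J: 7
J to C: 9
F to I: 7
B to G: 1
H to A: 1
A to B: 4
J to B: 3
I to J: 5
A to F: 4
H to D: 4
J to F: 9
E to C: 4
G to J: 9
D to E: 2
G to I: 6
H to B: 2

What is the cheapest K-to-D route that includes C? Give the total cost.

Shortest K→C: K–J–B–C = 11
Shortest C→D: C–E–D = 6
Total via C: 11 + 6 = 17.

17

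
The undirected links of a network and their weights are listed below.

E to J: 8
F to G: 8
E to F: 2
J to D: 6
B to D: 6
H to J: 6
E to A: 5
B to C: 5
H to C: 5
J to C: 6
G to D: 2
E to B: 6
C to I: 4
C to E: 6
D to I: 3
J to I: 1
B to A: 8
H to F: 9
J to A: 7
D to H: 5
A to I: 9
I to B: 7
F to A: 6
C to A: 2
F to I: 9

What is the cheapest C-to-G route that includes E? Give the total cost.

16

Best C to E: C → E costing 6
Best E to G: E → F → G costing 10
Total via E: 6 + 10 = 16.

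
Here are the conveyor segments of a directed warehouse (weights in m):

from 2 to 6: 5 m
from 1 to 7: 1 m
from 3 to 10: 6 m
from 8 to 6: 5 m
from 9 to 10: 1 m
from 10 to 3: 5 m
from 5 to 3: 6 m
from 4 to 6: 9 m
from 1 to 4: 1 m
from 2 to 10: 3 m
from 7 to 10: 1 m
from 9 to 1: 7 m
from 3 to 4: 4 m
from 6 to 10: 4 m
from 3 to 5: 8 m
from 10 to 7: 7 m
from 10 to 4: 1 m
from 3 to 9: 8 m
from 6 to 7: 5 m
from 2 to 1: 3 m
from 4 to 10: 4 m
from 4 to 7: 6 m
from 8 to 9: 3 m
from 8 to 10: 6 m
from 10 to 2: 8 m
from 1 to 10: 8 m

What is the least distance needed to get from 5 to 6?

Running Dijkstra from 5:
5: 0
3: 6  (via 5)
4: 10  (via 3)
10: 12  (via 3)
9: 14  (via 3)
7: 16  (via 4)
6: 19  (via 4)
Shortest route: 5 → 3 → 4 → 6 = 19 m.

19 m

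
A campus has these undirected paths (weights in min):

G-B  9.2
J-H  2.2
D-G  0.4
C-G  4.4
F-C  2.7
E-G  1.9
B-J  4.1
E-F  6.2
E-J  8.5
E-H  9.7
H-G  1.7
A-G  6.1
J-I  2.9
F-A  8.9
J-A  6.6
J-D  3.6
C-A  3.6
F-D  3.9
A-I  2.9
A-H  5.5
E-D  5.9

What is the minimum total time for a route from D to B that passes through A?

16.4 min

Shortest D→A: D–G–A = 6.5
Shortest A→B: A–I–J–B = 9.9
Total via A: 6.5 + 9.9 = 16.4 min.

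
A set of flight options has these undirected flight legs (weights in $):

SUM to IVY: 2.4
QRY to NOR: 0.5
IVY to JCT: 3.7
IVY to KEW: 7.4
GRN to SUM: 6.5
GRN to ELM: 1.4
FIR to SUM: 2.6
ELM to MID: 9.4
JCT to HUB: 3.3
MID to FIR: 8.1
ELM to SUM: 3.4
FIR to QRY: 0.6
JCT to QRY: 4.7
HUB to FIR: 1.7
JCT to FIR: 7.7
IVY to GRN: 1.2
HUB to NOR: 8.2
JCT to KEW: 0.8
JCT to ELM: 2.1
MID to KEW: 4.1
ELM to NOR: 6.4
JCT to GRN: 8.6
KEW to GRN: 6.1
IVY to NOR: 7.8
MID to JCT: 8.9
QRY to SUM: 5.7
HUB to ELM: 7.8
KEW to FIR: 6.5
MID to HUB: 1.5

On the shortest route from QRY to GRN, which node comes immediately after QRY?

FIR

Enumerating some paths:
QRY - JCT - ELM - GRN: 4.7+2.1+1.4 = 8.2
QRY - NOR - ELM - GRN: 0.5+6.4+1.4 = 8.3
QRY - FIR - SUM - ELM - GRN: 0.6+2.6+3.4+1.4 = 8
QRY - FIR - SUM - IVY - GRN: 0.6+2.6+2.4+1.2 = 6.8
The minimum is $6.8 via QRY - FIR - SUM - IVY - GRN.
So from QRY the first move is to FIR.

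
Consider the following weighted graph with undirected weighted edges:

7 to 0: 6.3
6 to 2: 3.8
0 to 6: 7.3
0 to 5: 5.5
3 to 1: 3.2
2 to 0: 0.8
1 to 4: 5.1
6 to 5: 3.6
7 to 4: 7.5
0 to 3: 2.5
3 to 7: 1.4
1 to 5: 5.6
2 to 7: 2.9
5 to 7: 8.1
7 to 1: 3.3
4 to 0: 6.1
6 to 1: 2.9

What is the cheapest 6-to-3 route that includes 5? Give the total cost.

Best 6 to 5: 6 → 5 costing 3.6
Shortest 5→3: 5 → 0 → 3 = 8
Total via 5: 3.6 + 8 = 11.6.

11.6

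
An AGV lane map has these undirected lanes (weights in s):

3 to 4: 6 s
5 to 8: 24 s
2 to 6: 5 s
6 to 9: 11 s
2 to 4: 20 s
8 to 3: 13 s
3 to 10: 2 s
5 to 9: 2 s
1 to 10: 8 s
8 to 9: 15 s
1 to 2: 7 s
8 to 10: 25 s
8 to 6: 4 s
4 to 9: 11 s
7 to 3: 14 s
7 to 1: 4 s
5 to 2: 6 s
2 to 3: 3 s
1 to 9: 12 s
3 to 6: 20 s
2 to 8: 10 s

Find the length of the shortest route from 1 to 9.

Shortest distances from 1:
1: 0
7: 4  (via 1)
2: 7  (via 1)
10: 8  (via 1)
3: 10  (via 2)
6: 12  (via 2)
9: 12  (via 1)
Shortest route: 1–9 = 12 s.

12 s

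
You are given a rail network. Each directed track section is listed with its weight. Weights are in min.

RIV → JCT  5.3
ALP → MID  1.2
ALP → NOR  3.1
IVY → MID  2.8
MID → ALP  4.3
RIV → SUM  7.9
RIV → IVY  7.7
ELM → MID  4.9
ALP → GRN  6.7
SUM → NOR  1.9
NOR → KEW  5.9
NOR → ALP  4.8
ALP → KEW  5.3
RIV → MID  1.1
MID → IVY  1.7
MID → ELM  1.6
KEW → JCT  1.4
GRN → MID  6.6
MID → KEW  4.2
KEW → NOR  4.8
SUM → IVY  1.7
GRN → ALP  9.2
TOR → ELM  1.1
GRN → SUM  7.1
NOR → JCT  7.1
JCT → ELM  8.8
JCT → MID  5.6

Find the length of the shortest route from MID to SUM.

18.1 min

Shortest distances from MID:
MID: 0
ELM: 1.6  (via MID)
IVY: 1.7  (via MID)
KEW: 4.2  (via MID)
ALP: 4.3  (via MID)
JCT: 5.6  (via KEW)
NOR: 7.4  (via ALP)
GRN: 11  (via ALP)
SUM: 18.1  (via GRN)
Shortest route: MID → ALP → GRN → SUM = 18.1 min.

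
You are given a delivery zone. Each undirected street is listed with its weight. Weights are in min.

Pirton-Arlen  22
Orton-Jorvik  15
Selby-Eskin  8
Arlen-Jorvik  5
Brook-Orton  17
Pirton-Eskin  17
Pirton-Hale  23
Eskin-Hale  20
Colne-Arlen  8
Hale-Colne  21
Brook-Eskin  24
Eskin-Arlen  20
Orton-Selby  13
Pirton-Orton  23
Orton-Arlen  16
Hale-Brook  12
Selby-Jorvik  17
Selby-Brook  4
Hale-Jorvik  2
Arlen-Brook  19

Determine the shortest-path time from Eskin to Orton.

21 min

Candidate routes:
Eskin → Selby → Brook → Orton: 8+4+17 = 29
Eskin → Selby → Orton: 8+13 = 21
Cheapest is Eskin → Selby → Orton at 21 min.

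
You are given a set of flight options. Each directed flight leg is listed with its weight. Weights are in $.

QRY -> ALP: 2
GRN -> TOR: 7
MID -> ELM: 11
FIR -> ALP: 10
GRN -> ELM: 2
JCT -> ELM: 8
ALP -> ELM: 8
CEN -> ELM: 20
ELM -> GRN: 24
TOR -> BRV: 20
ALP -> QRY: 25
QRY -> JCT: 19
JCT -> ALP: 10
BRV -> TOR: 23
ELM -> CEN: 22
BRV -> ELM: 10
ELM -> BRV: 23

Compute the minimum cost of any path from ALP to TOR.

Shortest distances from ALP:
ALP: 0
ELM: 8  (via ALP)
QRY: 25  (via ALP)
CEN: 30  (via ELM)
BRV: 31  (via ELM)
GRN: 32  (via ELM)
TOR: 39  (via GRN)
Shortest route: ALP → ELM → GRN → TOR = $39.

$39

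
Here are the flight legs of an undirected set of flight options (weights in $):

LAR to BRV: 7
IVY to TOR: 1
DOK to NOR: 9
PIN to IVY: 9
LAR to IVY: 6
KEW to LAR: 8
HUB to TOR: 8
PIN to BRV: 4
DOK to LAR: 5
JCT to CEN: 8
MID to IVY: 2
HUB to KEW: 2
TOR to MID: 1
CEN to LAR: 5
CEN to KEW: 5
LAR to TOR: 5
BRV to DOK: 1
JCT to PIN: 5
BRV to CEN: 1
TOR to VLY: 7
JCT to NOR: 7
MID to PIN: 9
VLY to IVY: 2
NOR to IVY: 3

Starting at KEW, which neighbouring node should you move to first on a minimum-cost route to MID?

Candidate routes:
KEW–LAR–TOR–MID: 8+5+1 = 14
KEW–HUB–TOR–MID: 2+8+1 = 11
KEW–HUB–TOR–IVY–MID: 2+8+1+2 = 13
The minimum is $11 via KEW–HUB–TOR–MID.
So from KEW the first move is to HUB.

HUB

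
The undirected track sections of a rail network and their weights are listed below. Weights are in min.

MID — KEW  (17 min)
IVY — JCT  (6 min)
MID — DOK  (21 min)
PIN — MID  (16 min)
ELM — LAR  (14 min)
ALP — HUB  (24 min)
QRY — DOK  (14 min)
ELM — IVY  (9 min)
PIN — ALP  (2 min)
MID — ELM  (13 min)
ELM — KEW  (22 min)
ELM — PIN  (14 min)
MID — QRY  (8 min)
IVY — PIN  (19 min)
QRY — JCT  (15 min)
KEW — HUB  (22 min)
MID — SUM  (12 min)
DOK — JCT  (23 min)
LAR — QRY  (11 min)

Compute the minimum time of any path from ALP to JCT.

27 min

Shortest distances from ALP:
ALP: 0
PIN: 2  (via ALP)
ELM: 16  (via PIN)
MID: 18  (via PIN)
IVY: 21  (via PIN)
HUB: 24  (via ALP)
QRY: 26  (via MID)
JCT: 27  (via IVY)
Shortest route: ALP–PIN–IVY–JCT = 27 min.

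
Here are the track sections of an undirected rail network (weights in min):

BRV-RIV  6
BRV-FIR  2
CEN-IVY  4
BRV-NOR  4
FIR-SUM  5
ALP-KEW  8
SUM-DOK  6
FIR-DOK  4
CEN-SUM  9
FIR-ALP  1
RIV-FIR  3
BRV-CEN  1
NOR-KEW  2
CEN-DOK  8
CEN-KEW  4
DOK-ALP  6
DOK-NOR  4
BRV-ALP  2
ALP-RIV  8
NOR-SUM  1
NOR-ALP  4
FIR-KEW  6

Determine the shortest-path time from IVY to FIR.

Candidate routes:
IVY → CEN → BRV → RIV → FIR: 4+1+6+3 = 14
IVY → CEN → BRV → ALP → FIR: 4+1+2+1 = 8
IVY → CEN → BRV → NOR → ALP → FIR: 4+1+4+4+1 = 14
IVY → CEN → BRV → FIR: 4+1+2 = 7
Cheapest is IVY → CEN → BRV → FIR at 7 min.

7 min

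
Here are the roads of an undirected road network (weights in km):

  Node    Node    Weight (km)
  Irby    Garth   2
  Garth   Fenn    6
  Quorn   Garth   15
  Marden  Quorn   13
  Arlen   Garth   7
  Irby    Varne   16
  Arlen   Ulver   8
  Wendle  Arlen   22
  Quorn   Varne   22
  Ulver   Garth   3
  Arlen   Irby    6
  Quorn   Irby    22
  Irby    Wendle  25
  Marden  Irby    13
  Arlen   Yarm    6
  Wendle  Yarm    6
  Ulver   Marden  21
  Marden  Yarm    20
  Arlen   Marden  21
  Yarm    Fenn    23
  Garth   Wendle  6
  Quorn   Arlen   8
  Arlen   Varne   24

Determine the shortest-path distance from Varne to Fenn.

Settle nodes by increasing distance from Varne:
Varne: 0
Irby: 16  (via Varne)
Garth: 18  (via Irby)
Ulver: 21  (via Garth)
Arlen: 22  (via Irby)
Quorn: 22  (via Varne)
Fenn: 24  (via Garth)
Shortest route: Varne → Irby → Garth → Fenn = 24 km.

24 km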